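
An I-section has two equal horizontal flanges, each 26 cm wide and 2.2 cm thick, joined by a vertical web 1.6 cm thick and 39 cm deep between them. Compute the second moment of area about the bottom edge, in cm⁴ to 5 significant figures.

I_base ≈ 1.3976 × 10⁵ cm⁴

Split into non-overlapping primitives; take the origin at the lower-left of the bounding box.
Bottom flange: 26 × 2.2, A = 57.2 cm², y = 1.1 cm, Ī = 23.07067 cm⁴.
Web: 1.6 × 39, A = 62.4 cm², y = 21.7 cm, Ī = 7909.2 cm⁴.
Top flange: 26 × 2.2, A = 57.2 cm², y = 42.3 cm, Ī = 23.07067 cm⁴.
Transfer each piece to the bottom edge using Ī + A·d² with d = y − 0:
  bottom flange: d = 1.1 cm → contributes +92.28267 cm⁴
  web: d = 21.7 cm → contributes +37292.74 cm⁴
  top flange: d = 42.3 cm → contributes +102370.5 cm⁴
Total I = 139755.5 cm⁴.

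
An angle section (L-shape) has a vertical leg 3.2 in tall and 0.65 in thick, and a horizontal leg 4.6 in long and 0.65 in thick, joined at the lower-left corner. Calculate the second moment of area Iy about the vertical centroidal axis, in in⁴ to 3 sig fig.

Split into non-overlapping primitives; take the origin at the lower-left of the bounding box.
Vertical leg: 0.65 × 3.2, A = 2.08 in², x = 0.325 in, Ī = 0.073233 in⁴.
Horizontal leg (remainder): 3.95 × 0.65, A = 2.5675 in², x = 2.625 in, Ī = 3.3383 in⁴.
Centroid: x̄ = ΣA·x / ΣA = 1.5956 in.
Transfer each piece to the vertical centroidal axis using Ī + A·d² with d = x − 1.5956:
  vertical leg: d = -1.2706 in → contributes +3.4314 in⁴
  horizontal leg (remainder): d = 1.0294 in → contributes +6.0588 in⁴
Total I = 9.4902 in⁴.

Iy ≈ 9.49 in⁴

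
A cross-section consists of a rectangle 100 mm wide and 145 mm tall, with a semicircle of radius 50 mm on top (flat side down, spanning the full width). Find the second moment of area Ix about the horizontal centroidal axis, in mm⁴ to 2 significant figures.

Ix ≈ 5.3 × 10⁷ mm⁴

Treat the section as a set of non-overlapping primitives; coordinates are from the bounding-box lower-left.
Rectangular body: 100 × 145, A = 14 500 mm², y = 72.5 mm, Ī = 25 405 208 mm⁴.
Semicircular cap: semicircle r = 50, A = 3 927 mm², y = 166.2 mm, Ī = 685 981 mm⁴.
Centroid: ȳ = ΣA·y / ΣA = 92.47 mm.
Transfer each piece to the horizontal centroidal axis using Ī + A·d² with d = y − 92.47:
  rectangular body: d = -19.97 mm → contributes +31 189 492 mm⁴
  semicircular cap: d = 73.75 mm → contributes +22 043 840 mm⁴
Total I = 53 233 332 mm⁴.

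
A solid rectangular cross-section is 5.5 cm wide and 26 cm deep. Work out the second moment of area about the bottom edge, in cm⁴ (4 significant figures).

I_base ≈ 3.222 × 10⁴ cm⁴

The section: 5.5 × 26, A = 143 cm², y = 13 cm, Ī = 8055.67 cm⁴.
Transfer it to a horizontal axis along the bottom face using Ī + A·d² with d = y − 0:
  the section: d = 13 cm → contributes +32222.7 cm⁴
Total I = 32222.7 cm⁴.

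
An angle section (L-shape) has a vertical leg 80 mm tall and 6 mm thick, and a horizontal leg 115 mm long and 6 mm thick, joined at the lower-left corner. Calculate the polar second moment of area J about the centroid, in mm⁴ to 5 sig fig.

Treat the section as a set of non-overlapping primitives; coordinates are from the bounding-box lower-left.
Vertical leg: 6 × 80, A = 480 mm², y = 40 mm, Ī = 256 000 mm⁴.
Horizontal leg (remainder): 109 × 6, A = 654 mm², y = 3 mm, Ī = 1 962 mm⁴.
Centroid: ȳ = ΣA·y / ΣA = 18.66138 mm.
Transfer each piece to the centroidal x-axis using Ī + A·d² with d = y − 18.66138:
  vertical leg: d = 21.33862 mm → contributes +474561.7 mm⁴
  horizontal leg (remainder): d = -15.66138 mm → contributes +162374.3 mm⁴
Total I = 636 936 mm⁴.
For the y-axis: x̄ = 36.16138 mm.
Repeating about the centroidal y-axis gives I_y = 1 564 208 mm⁴.
Polar second moment: J = I_x + I_y = 2 201 144 mm⁴.

J ≈ 2.2011 × 10⁶ mm⁴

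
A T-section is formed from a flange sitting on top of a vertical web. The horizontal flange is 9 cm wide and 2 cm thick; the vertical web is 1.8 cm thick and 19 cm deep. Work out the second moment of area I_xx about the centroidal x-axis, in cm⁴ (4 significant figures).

I_xx ≈ 2335 cm⁴

Break the section into simple shapes (no overlaps), measuring from the bottom-left corner of the bounding box.
Flange: 9 × 2, A = 18 cm², y = 20 cm, Ī = 6 cm⁴.
Web: 1.8 × 19, A = 34.2 cm², y = 9.5 cm, Ī = 1028.85 cm⁴.
Centroid: ȳ = ΣA·y / ΣA = 13.1207 cm.
Transfer each piece to the centroidal x-axis using Ī + A·d² with d = y − 13.1207:
  flange: d = 6.87931 cm → contributes +857.848 cm⁴
  web: d = -3.62069 cm → contributes +1477.19 cm⁴
Total I = 2335.04 cm⁴.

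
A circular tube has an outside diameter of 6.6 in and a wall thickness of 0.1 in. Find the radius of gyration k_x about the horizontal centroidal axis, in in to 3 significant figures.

Treat the section as a set of non-overlapping primitives; coordinates are from the bounding-box lower-left.
Outer circle: ⌀6.6, A = 34.212 in², y = 3.3 in, Ī = 93.142 in⁴.
Bore (subtracted): ⌀6.4, A = 32.17 in², y = 3.3 in, Ī = 82.355 in⁴.
By symmetry the centroid is at mid-height, ȳ = 3.3 in.
All pieces are centred on the horizontal centroidal axis, so I = ΣĪ (holes subtracted) = 10.787 in⁴.
Radius of gyration: k = √(I/A) = √(10.787 / 2.042) = 2.2984 in.

k_x ≈ 2.30 in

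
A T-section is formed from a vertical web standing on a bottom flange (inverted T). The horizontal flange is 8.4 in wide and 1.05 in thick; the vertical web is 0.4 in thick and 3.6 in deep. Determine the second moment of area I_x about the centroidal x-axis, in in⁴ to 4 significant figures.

Treat the section as a set of non-overlapping primitives; coordinates are from the bounding-box lower-left.
Flange: 8.4 × 1.05, A = 8.82 in², y = 0.525 in, Ī = 0.810338 in⁴.
Web: 0.4 × 3.6, A = 1.44 in², y = 2.85 in, Ī = 1.5552 in⁴.
Centroid: ȳ = ΣA·y / ΣA = 0.851316 in.
Transfer each piece to the centroidal x-axis using Ī + A·d² with d = y − 0.851316:
  flange: d = -0.326316 in → contributes +1.74951 in⁴
  web: d = 1.99868 in → contributes +7.30762 in⁴
Total I = 9.05713 in⁴.

I_x ≈ 9.057 in⁴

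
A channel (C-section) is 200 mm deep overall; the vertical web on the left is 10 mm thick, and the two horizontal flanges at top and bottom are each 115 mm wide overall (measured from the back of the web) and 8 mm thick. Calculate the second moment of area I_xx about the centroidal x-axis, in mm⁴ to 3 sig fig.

I_xx ≈ 2.22 × 10⁷ mm⁴

Break the section into simple shapes (no overlaps), measuring from the bottom-left corner of the bounding box.
Web: 10 × 200, A = 2 000 mm², y = 100 mm, Ī = 6 666 667 mm⁴.
Top flange (beyond web): 105 × 8, A = 840 mm², y = 196 mm, Ī = 4 480 mm⁴.
Bottom flange (beyond web): 105 × 8, A = 840 mm², y = 4 mm, Ī = 4 480 mm⁴.
By symmetry the centroid is at mid-height, ȳ = 100 mm.
Transfer each piece to the centroidal x-axis using Ī + A·d² with d = y − 100:
  web: d = 0 mm → contributes +6 666 667 mm⁴
  top flange (beyond web): d = 96 mm → contributes +7 745 920 mm⁴
  bottom flange (beyond web): d = -96 mm → contributes +7 745 920 mm⁴
Total I = 22 158 507 mm⁴.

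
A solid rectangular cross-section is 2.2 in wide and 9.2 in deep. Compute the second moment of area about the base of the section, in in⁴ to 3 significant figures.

The section: 2.2 × 9.2, A = 20.24 in², y = 4.6 in, Ī = 142.76 in⁴.
Transfer it to the base of the section using Ī + A·d² with d = y − 0:
  the section: d = 4.6 in → contributes +571.04 in⁴
Total I = 571.04 in⁴.

I_base ≈ 571 in⁴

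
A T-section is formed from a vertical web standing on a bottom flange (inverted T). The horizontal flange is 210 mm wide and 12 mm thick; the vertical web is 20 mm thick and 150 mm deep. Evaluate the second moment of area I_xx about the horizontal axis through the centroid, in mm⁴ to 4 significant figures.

I_xx ≈ 1.464 × 10⁷ mm⁴

Split into non-overlapping primitives; take the origin at the lower-left of the bounding box.
Flange: 210 × 12, A = 2 520 mm², y = 6 mm, Ī = 30 240 mm⁴.
Web: 20 × 150, A = 3 000 mm², y = 87 mm, Ī = 5 625 000 mm⁴.
Centroid: ȳ = ΣA·y / ΣA = 50.0217 mm.
Transfer each piece to the horizontal axis through the centroid using Ī + A·d² with d = y − 50.0217:
  flange: d = -44.0217 mm → contributes +4 913 782 mm⁴
  web: d = 36.9783 mm → contributes +9 727 175 mm⁴
Total I = 14 640 957 mm⁴.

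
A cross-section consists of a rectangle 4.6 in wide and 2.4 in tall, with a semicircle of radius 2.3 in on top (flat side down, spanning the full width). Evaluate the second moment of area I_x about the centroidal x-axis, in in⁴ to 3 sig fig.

I_x ≈ 30.8 in⁴

Decompose the section into non-overlapping parts with the origin at the bottom-left of its bounding rectangle.
Rectangular body: 4.6 × 2.4, A = 11.04 in², y = 1.2 in, Ī = 5.2992 in⁴.
Semicircular cap: semicircle r = 2.3, A = 8.3095 in², y = 3.3762 in, Ī = 3.0714 in⁴.
Centroid: ȳ = ΣA·y / ΣA = 2.1345 in.
Transfer each piece to the centroidal x-axis using Ī + A·d² with d = y − 2.1345:
  rectangular body: d = -0.93453 in → contributes +14.941 in⁴
  semicircular cap: d = 1.2416 in → contributes +15.882 in⁴
Total I = 30.823 in⁴.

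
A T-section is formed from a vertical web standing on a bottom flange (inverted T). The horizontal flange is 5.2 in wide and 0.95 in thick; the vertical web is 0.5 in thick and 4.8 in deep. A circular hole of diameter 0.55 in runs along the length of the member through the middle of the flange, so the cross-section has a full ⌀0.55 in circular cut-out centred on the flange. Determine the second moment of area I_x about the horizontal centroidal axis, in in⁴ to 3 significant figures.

I_x ≈ 18.1 in⁴

Break the section into simple shapes (no overlaps), measuring from the bottom-left corner of the bounding box.
Flange: 5.2 × 0.95, A = 4.94 in², y = 0.475 in, Ī = 0.37153 in⁴.
Web: 0.5 × 4.8, A = 2.4 in², y = 3.35 in, Ī = 4.608 in⁴.
Hole (subtracted): ⌀0.55, A = 0.23758 in², y = 0.475 in, Ī = 0.0044918 in⁴.
Centroid: ȳ = ΣA·y / ΣA = 1.4465 in.
Transfer each piece to the horizontal centroidal axis using Ī + A·d² with d = y − 1.4465:
  flange: d = -0.9715 in → contributes +5.034 in⁴
  web: d = 1.9035 in → contributes +13.304 in⁴
  hole: d = -0.9715 in → contributes −0.22873 in⁴
Total I = 18.109 in⁴.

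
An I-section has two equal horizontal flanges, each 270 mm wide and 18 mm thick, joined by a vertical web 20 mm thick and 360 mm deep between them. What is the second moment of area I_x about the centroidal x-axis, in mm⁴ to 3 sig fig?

I_x ≈ 4.25 × 10⁸ mm⁴

Break the section into simple shapes (no overlaps), measuring from the bottom-left corner of the bounding box.
Bottom flange: 270 × 18, A = 4 860 mm², y = 9 mm, Ī = 131 220 mm⁴.
Web: 20 × 360, A = 7 200 mm², y = 198 mm, Ī = 77 760 000 mm⁴.
Top flange: 270 × 18, A = 4 860 mm², y = 387 mm, Ī = 131 220 mm⁴.
By symmetry the centroid is at mid-height, ȳ = 198 mm.
Transfer each piece to the centroidal x-axis using Ī + A·d² with d = y − 198:
  bottom flange: d = -189 mm → contributes +173 735 280 mm⁴
  web: d = 0 mm → contributes +77 760 000 mm⁴
  top flange: d = 189 mm → contributes +173 735 280 mm⁴
Total I = 425 230 560 mm⁴.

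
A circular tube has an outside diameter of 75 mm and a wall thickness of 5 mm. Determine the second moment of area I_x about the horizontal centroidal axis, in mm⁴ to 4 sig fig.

I_x ≈ 6.769 × 10⁵ mm⁴

Break the section into simple shapes (no overlaps), measuring from the bottom-left corner of the bounding box.
Outer circle: ⌀75, A = 4417.86 mm², y = 37.5 mm, Ī = 1 553 156 mm⁴.
Bore (subtracted): ⌀65, A = 3318.31 mm², y = 37.5 mm, Ī = 876 241 mm⁴.
By symmetry the centroid is at mid-height, ȳ = 37.5 mm.
All pieces are centred on the horizontal centroidal axis, so I = ΣĪ (holes subtracted) = 676 915 mm⁴.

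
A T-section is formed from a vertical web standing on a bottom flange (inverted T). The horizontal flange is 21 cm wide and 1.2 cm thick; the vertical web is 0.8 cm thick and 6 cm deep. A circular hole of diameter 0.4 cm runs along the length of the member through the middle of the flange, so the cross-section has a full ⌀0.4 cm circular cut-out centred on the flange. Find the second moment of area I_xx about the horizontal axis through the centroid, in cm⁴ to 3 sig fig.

I_xx ≈ 69.6 cm⁴

Split into non-overlapping primitives; take the origin at the lower-left of the bounding box.
Flange: 21 × 1.2, A = 25.2 cm², y = 0.6 cm, Ī = 3.024 cm⁴.
Web: 0.8 × 6, A = 4.8 cm², y = 4.2 cm, Ī = 14.4 cm⁴.
Hole (subtracted): ⌀0.4, A = 0.12566 cm², y = 0.6 cm, Ī = 0.0012566 cm⁴.
Centroid: ȳ = ΣA·y / ΣA = 1.1784 cm.
Transfer each piece to the horizontal axis through the centroid using Ī + A·d² with d = y − 1.1784:
  flange: d = -0.57842 cm → contributes +11.455 cm⁴
  web: d = 3.0216 cm → contributes +58.224 cm⁴
  hole: d = -0.57842 cm → contributes −0.0433 cm⁴
Total I = 69.636 cm⁴.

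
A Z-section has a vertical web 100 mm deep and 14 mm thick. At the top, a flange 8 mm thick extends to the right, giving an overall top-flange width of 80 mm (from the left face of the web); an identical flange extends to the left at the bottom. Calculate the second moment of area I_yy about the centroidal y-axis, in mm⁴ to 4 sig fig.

I_yy ≈ 2.096 × 10⁶ mm⁴

Treat the section as a set of non-overlapping primitives; coordinates are from the bounding-box lower-left.
Web: 14 × 100, A = 1 400 mm², x = 73 mm, Ī = 22866.7 mm⁴.
Top flange (beyond web): 66 × 8, A = 528 mm², x = 113 mm, Ī = 191 664 mm⁴.
Bottom flange (beyond web): 66 × 8, A = 528 mm², x = 33 mm, Ī = 191 664 mm⁴.
Centroid: x̄ = ΣA·x / ΣA = 73 mm.
Transfer each piece to the centroidal y-axis using Ī + A·d² with d = x − 73:
  web: d = 0 mm → contributes +22866.7 mm⁴
  top flange (beyond web): d = 40 mm → contributes +1 036 464 mm⁴
  bottom flange (beyond web): d = -40 mm → contributes +1 036 464 mm⁴
Total I = 2 095 795 mm⁴.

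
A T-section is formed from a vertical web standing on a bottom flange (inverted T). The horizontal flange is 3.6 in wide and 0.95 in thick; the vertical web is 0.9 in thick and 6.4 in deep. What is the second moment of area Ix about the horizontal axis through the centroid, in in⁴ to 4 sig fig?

Ix ≈ 48.90 in⁴

Break the section into simple shapes (no overlaps), measuring from the bottom-left corner of the bounding box.
Flange: 3.6 × 0.95, A = 3.42 in², y = 0.475 in, Ī = 0.257213 in⁴.
Web: 0.9 × 6.4, A = 5.76 in², y = 4.15 in, Ī = 19.6608 in⁴.
Centroid: ȳ = ΣA·y / ΣA = 2.78088 in.
Transfer each piece to the horizontal axis through the centroid using Ī + A·d² with d = y − 2.78088:
  flange: d = -2.30588 in → contributes +18.4417 in⁴
  web: d = 1.36912 in → contributes +30.4578 in⁴
Total I = 48.8995 in⁴.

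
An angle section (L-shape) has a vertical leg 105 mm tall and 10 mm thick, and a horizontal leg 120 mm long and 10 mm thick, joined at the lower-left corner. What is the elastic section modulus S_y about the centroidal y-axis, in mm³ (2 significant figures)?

S_y ≈ 3.6 × 10⁴ mm³

Treat the section as a set of non-overlapping primitives; coordinates are from the bounding-box lower-left.
Vertical leg: 10 × 105, A = 1 050 mm², x = 5 mm, Ī = 8 750 mm⁴.
Horizontal leg (remainder): 110 × 10, A = 1 100 mm², x = 65 mm, Ī = 1 109 167 mm⁴.
Centroid: x̄ = ΣA·x / ΣA = 35.7 mm.
Transfer each piece to the centroidal y-axis using Ī + A·d² with d = x − 35.7:
  vertical leg: d = -30.7 mm → contributes +998 215 mm⁴
  horizontal leg (remainder): d = 29.3 mm → contributes +2 053 656 mm⁴
Total I = 3 051 870 mm⁴.
Extreme fibre distance c = 84.3 mm; S = I/c = 36 201 mm³.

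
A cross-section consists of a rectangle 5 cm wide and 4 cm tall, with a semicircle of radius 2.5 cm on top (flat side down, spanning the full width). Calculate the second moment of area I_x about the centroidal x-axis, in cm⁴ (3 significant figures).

I_x ≈ 92.7 cm⁴

Treat the section as a set of non-overlapping primitives; coordinates are from the bounding-box lower-left.
Rectangular body: 5 × 4, A = 20 cm², y = 2 cm, Ī = 26.667 cm⁴.
Semicircular cap: semicircle r = 2.5, A = 9.8175 cm², y = 5.061 cm, Ī = 4.2874 cm⁴.
Centroid: ȳ = ΣA·y / ΣA = 3.0079 cm.
Transfer each piece to the centroidal x-axis using Ī + A·d² with d = y − 3.0079:
  rectangular body: d = -1.0079 cm → contributes +46.982 cm⁴
  semicircular cap: d = 2.0532 cm → contributes +45.673 cm⁴
Total I = 92.655 cm⁴.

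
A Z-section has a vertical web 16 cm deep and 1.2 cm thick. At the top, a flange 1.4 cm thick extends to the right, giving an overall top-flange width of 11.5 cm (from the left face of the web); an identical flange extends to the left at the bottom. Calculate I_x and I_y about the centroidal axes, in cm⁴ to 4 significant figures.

I_x ≈ 1951 cm⁴, I_y ≈ 1211 cm⁴

Treat the section as a set of non-overlapping primitives; coordinates are from the bounding-box lower-left.
Web: 1.2 × 16, A = 19.2 cm², y = 8 cm, Ī = 409.6 cm⁴.
Top flange (beyond web): 10.3 × 1.4, A = 14.42 cm², y = 15.3 cm, Ī = 2.35527 cm⁴.
Bottom flange (beyond web): 10.3 × 1.4, A = 14.42 cm², y = 0.7 cm, Ī = 2.35527 cm⁴.
Centroid: ȳ = ΣA·y / ΣA = 8 cm.
Transfer each piece to the centroidal x-axis using Ī + A·d² with d = y − 8:
  web: d = 0 cm → contributes +409.6 cm⁴
  top flange (beyond web): d = 7.3 cm → contributes +770.797 cm⁴
  bottom flange (beyond web): d = -7.3 cm → contributes +770.797 cm⁴
Total I = 1951.19 cm⁴.
For the y-axis: x̄ = 10.9 cm.
Repeating about the centroidal y-axis gives I_y = 1210.8 cm⁴.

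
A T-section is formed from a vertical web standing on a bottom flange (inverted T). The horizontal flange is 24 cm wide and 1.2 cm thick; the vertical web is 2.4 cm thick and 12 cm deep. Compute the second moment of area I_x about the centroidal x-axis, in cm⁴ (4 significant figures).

Split into non-overlapping primitives; take the origin at the lower-left of the bounding box.
Flange: 24 × 1.2, A = 28.8 cm², y = 0.6 cm, Ī = 3.456 cm⁴.
Web: 2.4 × 12, A = 28.8 cm², y = 7.2 cm, Ī = 345.6 cm⁴.
Centroid: ȳ = ΣA·y / ΣA = 3.9 cm.
Transfer each piece to the centroidal x-axis using Ī + A·d² with d = y − 3.9:
  flange: d = -3.3 cm → contributes +317.088 cm⁴
  web: d = 3.3 cm → contributes +659.232 cm⁴
Total I = 976.32 cm⁴.

I_x ≈ 976.3 cm⁴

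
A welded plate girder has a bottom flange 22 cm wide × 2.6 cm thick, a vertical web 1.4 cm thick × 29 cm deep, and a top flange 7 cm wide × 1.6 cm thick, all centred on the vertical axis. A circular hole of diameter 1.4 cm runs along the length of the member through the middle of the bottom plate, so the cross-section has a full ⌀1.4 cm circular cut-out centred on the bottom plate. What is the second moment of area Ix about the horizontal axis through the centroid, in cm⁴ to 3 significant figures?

Decompose the section into non-overlapping parts with the origin at the bottom-left of its bounding rectangle.
Bottom plate: 22 × 2.6, A = 57.2 cm², y = 1.3 cm, Ī = 32.223 cm⁴.
Web plate: 1.4 × 29, A = 40.6 cm², y = 17.1 cm, Ī = 2845.4 cm⁴.
Top plate: 7 × 1.6, A = 11.2 cm², y = 32.4 cm, Ī = 2.3893 cm⁴.
Hole (subtracted): ⌀1.4, A = 1.5394 cm², y = 1.3 cm, Ī = 0.18857 cm⁴.
Centroid: ȳ = ΣA·y / ΣA = 10.511 cm.
Transfer each piece to the horizontal axis through the centroid using Ī + A·d² with d = y − 10.511:
  bottom plate: d = -9.2108 cm → contributes +4 885 cm⁴
  web plate: d = 6.5892 cm → contributes +4608.1 cm⁴
  top plate: d = 21.889 cm → contributes +5368.7 cm⁴
  hole: d = -9.2108 cm → contributes −130.79 cm⁴
Total I = 14 731 cm⁴.

Ix ≈ 1.47 × 10⁴ cm⁴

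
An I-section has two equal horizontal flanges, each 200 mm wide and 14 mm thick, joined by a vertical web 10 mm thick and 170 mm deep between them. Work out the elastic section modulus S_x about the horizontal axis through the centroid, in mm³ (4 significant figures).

S_x ≈ 5.211 × 10⁵ mm³

Split into non-overlapping primitives; take the origin at the lower-left of the bounding box.
Bottom flange: 200 × 14, A = 2 800 mm², y = 7 mm, Ī = 45733.3 mm⁴.
Web: 10 × 170, A = 1 700 mm², y = 99 mm, Ī = 4 094 167 mm⁴.
Top flange: 200 × 14, A = 2 800 mm², y = 191 mm, Ī = 45733.3 mm⁴.
By symmetry the centroid is at mid-height, ȳ = 99 mm.
Transfer each piece to the horizontal axis through the centroid using Ī + A·d² with d = y − 99:
  bottom flange: d = -92 mm → contributes +23 744 933 mm⁴
  web: d = 0 mm → contributes +4 094 167 mm⁴
  top flange: d = 92 mm → contributes +23 744 933 mm⁴
Total I = 51 584 033 mm⁴.
Extreme fibre distance c = 99 mm; S = I/c = 521 051 mm³.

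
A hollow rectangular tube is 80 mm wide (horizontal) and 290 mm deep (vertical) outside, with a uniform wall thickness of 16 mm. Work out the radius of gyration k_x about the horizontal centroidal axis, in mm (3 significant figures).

Split into non-overlapping primitives; take the origin at the lower-left of the bounding box.
Outer rectangle: 80 × 290, A = 23 200 mm², y = 145 mm, Ī = 162 593 333 mm⁴.
Inner void (subtracted): 48 × 258, A = 12 384 mm², y = 145 mm, Ī = 68 694 048 mm⁴.
By symmetry the centroid is at mid-height, ȳ = 145 mm.
All pieces are centred on the horizontal centroidal axis, so I = ΣĪ (holes subtracted) = 93 899 285 mm⁴.
Radius of gyration: k = √(I/A) = √(93 899 285 / 10 816) = 93.175 mm.

k_x ≈ 93.2 mm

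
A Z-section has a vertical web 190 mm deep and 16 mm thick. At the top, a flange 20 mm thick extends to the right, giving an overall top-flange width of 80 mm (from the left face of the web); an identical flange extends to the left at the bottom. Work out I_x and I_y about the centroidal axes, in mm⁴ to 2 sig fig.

I_x ≈ 2.8 × 10⁷ mm⁴, I_y ≈ 5.0 × 10⁶ mm⁴

Split into non-overlapping primitives; take the origin at the lower-left of the bounding box.
Web: 16 × 190, A = 3 040 mm², y = 95 mm, Ī = 9 145 333 mm⁴.
Top flange (beyond web): 64 × 20, A = 1 280 mm², y = 180 mm, Ī = 42 667 mm⁴.
Bottom flange (beyond web): 64 × 20, A = 1 280 mm², y = 10 mm, Ī = 42 667 mm⁴.
Centroid: ȳ = ΣA·y / ΣA = 95 mm.
Transfer each piece to the centroidal x-axis using Ī + A·d² with d = y − 95:
  web: d = 0 mm → contributes +9 145 333 mm⁴
  top flange (beyond web): d = 85 mm → contributes +9 290 667 mm⁴
  bottom flange (beyond web): d = -85 mm → contributes +9 290 667 mm⁴
Total I = 27 726 667 mm⁴.
For the y-axis: x̄ = 72 mm.
Repeating about the centroidal y-axis gives I_y = 5 034 667 mm⁴.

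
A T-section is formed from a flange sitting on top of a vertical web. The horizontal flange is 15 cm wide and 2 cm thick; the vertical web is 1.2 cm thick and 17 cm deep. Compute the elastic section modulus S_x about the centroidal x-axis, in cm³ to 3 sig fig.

Split into non-overlapping primitives; take the origin at the lower-left of the bounding box.
Flange: 15 × 2, A = 30 cm², y = 18 cm, Ī = 10 cm⁴.
Web: 1.2 × 17, A = 20.4 cm², y = 8.5 cm, Ī = 491.3 cm⁴.
Centroid: ȳ = ΣA·y / ΣA = 14.155 cm.
Transfer each piece to the centroidal x-axis using Ī + A·d² with d = y − 14.155:
  flange: d = 3.8452 cm → contributes +453.58 cm⁴
  web: d = -5.6548 cm → contributes +1143.6 cm⁴
Total I = 1597.2 cm⁴.
Extreme fibre distance c = 14.155 cm; S = I/c = 112.84 cm³.

S_x ≈ 113 cm³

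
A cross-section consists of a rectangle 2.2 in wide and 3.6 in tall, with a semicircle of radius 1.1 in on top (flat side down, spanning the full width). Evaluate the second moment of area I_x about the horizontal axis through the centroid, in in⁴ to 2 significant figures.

Split into non-overlapping primitives; take the origin at the lower-left of the bounding box.
Rectangular body: 2.2 × 3.6, A = 7.92 in², y = 1.8 in, Ī = 8.554 in⁴.
Semicircular cap: semicircle r = 1.1, A = 1.901 in², y = 4.067 in, Ī = 0.1607 in⁴.
Centroid: ȳ = ΣA·y / ΣA = 2.239 in.
Transfer each piece to the horizontal axis through the centroid using Ī + A·d² with d = y − 2.239:
  rectangular body: d = -0.4387 in → contributes +10.08 in⁴
  semicircular cap: d = 1.828 in → contributes +6.513 in⁴
Total I = 16.59 in⁴.

I_x ≈ 17 in⁴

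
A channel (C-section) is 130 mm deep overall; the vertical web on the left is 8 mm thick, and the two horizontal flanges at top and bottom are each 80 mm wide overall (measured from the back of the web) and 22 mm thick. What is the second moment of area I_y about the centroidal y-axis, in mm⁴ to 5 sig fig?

I_y ≈ 2.6269 × 10⁶ mm⁴

Treat the section as a set of non-overlapping primitives; coordinates are from the bounding-box lower-left.
Web: 8 × 130, A = 1 040 mm², x = 4 mm, Ī = 5546.667 mm⁴.
Top flange (beyond web): 72 × 22, A = 1 584 mm², x = 44 mm, Ī = 684 288 mm⁴.
Bottom flange (beyond web): 72 × 22, A = 1 584 mm², x = 44 mm, Ī = 684 288 mm⁴.
Centroid: x̄ = ΣA·x / ΣA = 34.11407 mm.
Transfer each piece to the centroidal y-axis using Ī + A·d² with d = x − 34.11407:
  web: d = -30.11407 mm → contributes +948678.1 mm⁴
  top flange (beyond web): d = 9.885932 mm → contributes +839094.9 mm⁴
  bottom flange (beyond web): d = 9.885932 mm → contributes +839094.9 mm⁴
Total I = 2 626 868 mm⁴.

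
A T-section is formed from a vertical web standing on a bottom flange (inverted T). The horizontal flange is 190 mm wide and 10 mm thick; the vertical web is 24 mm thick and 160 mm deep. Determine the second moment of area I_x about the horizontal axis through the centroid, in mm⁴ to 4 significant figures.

Decompose the section into non-overlapping parts with the origin at the bottom-left of its bounding rectangle.
Flange: 190 × 10, A = 1 900 mm², y = 5 mm, Ī = 15833.3 mm⁴.
Web: 24 × 160, A = 3 840 mm², y = 90 mm, Ī = 8 192 000 mm⁴.
Centroid: ȳ = ΣA·y / ΣA = 61.8641 mm.
Transfer each piece to the horizontal axis through the centroid using Ī + A·d² with d = y − 61.8641:
  flange: d = -56.8641 mm → contributes +6 159 535 mm⁴
  web: d = 28.1359 mm → contributes +11 231 852 mm⁴
Total I = 17 391 387 mm⁴.

I_x ≈ 1.739 × 10⁷ mm⁴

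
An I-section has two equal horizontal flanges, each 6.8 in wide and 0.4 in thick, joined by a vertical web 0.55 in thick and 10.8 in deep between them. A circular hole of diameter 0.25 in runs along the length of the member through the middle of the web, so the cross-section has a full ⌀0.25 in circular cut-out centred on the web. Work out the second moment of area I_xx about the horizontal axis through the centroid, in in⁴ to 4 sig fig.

I_xx ≈ 228.4 in⁴

Decompose the section into non-overlapping parts with the origin at the bottom-left of its bounding rectangle.
Bottom flange: 6.8 × 0.4, A = 2.72 in², y = 0.2 in, Ī = 0.0362667 in⁴.
Web: 0.55 × 10.8, A = 5.94 in², y = 5.8 in, Ī = 57.7368 in⁴.
Top flange: 6.8 × 0.4, A = 2.72 in², y = 11.4 in, Ī = 0.0362667 in⁴.
Hole (subtracted): ⌀0.25, A = 0.0490874 in², y = 5.8 in, Ī = 0.000191748 in⁴.
By symmetry the centroid is at mid-height, ȳ = 5.8 in.
Transfer each piece to the horizontal axis through the centroid using Ī + A·d² with d = y − 5.8:
  bottom flange: d = -5.6 in → contributes +85.3355 in⁴
  web: d = 0 in → contributes +57.7368 in⁴
  top flange: d = 5.6 in → contributes +85.3355 in⁴
  hole: d = 0 in → contributes −0.000191748 in⁴
Total I = 228.408 in⁴.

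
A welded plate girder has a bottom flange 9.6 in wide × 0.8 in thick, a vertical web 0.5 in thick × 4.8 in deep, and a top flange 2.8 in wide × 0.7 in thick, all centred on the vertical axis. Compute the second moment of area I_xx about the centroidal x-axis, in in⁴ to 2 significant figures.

I_xx ≈ 59 in⁴

Treat the section as a set of non-overlapping primitives; coordinates are from the bounding-box lower-left.
Bottom plate: 9.6 × 0.8, A = 7.68 in², y = 0.4 in, Ī = 0.4096 in⁴.
Web plate: 0.5 × 4.8, A = 2.4 in², y = 3.2 in, Ī = 4.608 in⁴.
Top plate: 2.8 × 0.7, A = 1.96 in², y = 5.95 in, Ī = 0.08003 in⁴.
Centroid: ȳ = ΣA·y / ΣA = 1.862 in.
Transfer each piece to the centroidal x-axis using Ī + A·d² with d = y − 1.862:
  bottom plate: d = -1.462 in → contributes +16.82 in⁴
  web plate: d = 1.338 in → contributes +8.907 in⁴
  top plate: d = 4.088 in → contributes +32.84 in⁴
Total I = 58.56 in⁴.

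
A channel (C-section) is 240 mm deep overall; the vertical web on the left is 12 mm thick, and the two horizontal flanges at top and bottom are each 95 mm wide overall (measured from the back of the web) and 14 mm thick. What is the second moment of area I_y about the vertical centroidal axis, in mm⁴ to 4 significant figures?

Break the section into simple shapes (no overlaps), measuring from the bottom-left corner of the bounding box.
Web: 12 × 240, A = 2 880 mm², x = 6 mm, Ī = 34 560 mm⁴.
Top flange (beyond web): 83 × 14, A = 1 162 mm², x = 53.5 mm, Ī = 667 085 mm⁴.
Bottom flange (beyond web): 83 × 14, A = 1 162 mm², x = 53.5 mm, Ī = 667 085 mm⁴.
Centroid: x̄ = ΣA·x / ΣA = 27.2125 mm.
Transfer each piece to the vertical centroidal axis using Ī + A·d² with d = x − 27.2125:
  web: d = -21.2125 mm → contributes +1 330 478 mm⁴
  top flange (beyond web): d = 26.2875 mm → contributes +1 470 063 mm⁴
  bottom flange (beyond web): d = 26.2875 mm → contributes +1 470 063 mm⁴
Total I = 4 270 604 mm⁴.

I_y ≈ 4.271 × 10⁶ mm⁴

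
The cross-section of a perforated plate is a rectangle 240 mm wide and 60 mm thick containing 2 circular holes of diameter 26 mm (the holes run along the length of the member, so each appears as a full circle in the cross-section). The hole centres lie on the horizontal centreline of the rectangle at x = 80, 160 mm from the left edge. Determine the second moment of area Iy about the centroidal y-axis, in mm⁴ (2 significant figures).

Iy ≈ 6.7 × 10⁷ mm⁴

Decompose the section into non-overlapping parts with the origin at the bottom-left of its bounding rectangle.
Plate: 240 × 60, A = 14 400 mm², x = 120 mm, Ī = 69 120 000 mm⁴.
Hole 1 (subtracted): ⌀26, A = 530.9 mm², x = 80 mm, Ī = 22 432 mm⁴.
Hole 2 (subtracted): ⌀26, A = 530.9 mm², x = 160 mm, Ī = 22 432 mm⁴.
By symmetry the centroid is at mid-width, x̄ = 120 mm.
Transfer each piece to the centroidal y-axis using Ī + A·d² with d = x − 120:
  plate: d = 0 mm → contributes +69 120 000 mm⁴
  hole 1: d = -40 mm → contributes −871 918 mm⁴
  hole 2: d = 40 mm → contributes −871 918 mm⁴
Total I = 67 376 163 mm⁴.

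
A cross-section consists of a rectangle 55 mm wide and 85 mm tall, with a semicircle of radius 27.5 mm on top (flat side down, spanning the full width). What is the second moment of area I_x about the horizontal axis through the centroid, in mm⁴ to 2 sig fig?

Break the section into simple shapes (no overlaps), measuring from the bottom-left corner of the bounding box.
Rectangular body: 55 × 85, A = 4 675 mm², y = 42.5 mm, Ī = 2 814 740 mm⁴.
Semicircular cap: semicircle r = 27.5, A = 1 188 mm², y = 96.67 mm, Ī = 62 772 mm⁴.
Centroid: ȳ = ΣA·y / ΣA = 53.48 mm.
Transfer each piece to the horizontal axis through the centroid using Ī + A·d² with d = y − 53.48:
  rectangular body: d = -10.98 mm → contributes +3 377 942 mm⁴
  semicircular cap: d = 43.2 mm → contributes +2 279 236 mm⁴
Total I = 5 657 178 mm⁴.

I_x ≈ 5.7 × 10⁶ mm⁴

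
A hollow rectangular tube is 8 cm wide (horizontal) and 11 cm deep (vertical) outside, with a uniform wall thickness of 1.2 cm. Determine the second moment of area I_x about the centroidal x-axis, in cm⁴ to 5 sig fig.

Treat the section as a set of non-overlapping primitives; coordinates are from the bounding-box lower-left.
Outer rectangle: 8 × 11, A = 88 cm², y = 5.5 cm, Ī = 887.3333 cm⁴.
Inner void (subtracted): 5.6 × 8.6, A = 48.16 cm², y = 5.5 cm, Ī = 296.8261 cm⁴.
By symmetry the centroid is at mid-height, ȳ = 5.5 cm.
All pieces are centred on the centroidal x-axis, so I = ΣĪ (holes subtracted) = 590.5072 cm⁴.

I_x ≈ 590.51 cm⁴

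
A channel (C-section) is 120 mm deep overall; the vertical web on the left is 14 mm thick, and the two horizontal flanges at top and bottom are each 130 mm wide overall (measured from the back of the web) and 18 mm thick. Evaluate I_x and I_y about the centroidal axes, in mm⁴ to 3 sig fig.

I_x ≈ 1.30 × 10⁷ mm⁴, I_y ≈ 9.77 × 10⁶ mm⁴

Treat the section as a set of non-overlapping primitives; coordinates are from the bounding-box lower-left.
Web: 14 × 120, A = 1 680 mm², y = 60 mm, Ī = 2 016 000 mm⁴.
Top flange (beyond web): 116 × 18, A = 2 088 mm², y = 111 mm, Ī = 56 376 mm⁴.
Bottom flange (beyond web): 116 × 18, A = 2 088 mm², y = 9 mm, Ī = 56 376 mm⁴.
By symmetry the centroid is at mid-height, ȳ = 60 mm.
Transfer each piece to the centroidal x-axis using Ī + A·d² with d = y − 60:
  web: d = 0 mm → contributes +2 016 000 mm⁴
  top flange (beyond web): d = 51 mm → contributes +5 487 264 mm⁴
  bottom flange (beyond web): d = -51 mm → contributes +5 487 264 mm⁴
Total I = 12 990 528 mm⁴.
For the y-axis: x̄ = 53.352 mm.
Repeating about the centroidal y-axis gives I_y = 9 771 817 mm⁴.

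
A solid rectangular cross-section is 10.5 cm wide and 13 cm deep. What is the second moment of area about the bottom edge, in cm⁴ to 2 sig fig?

The section: 10.5 × 13, A = 136.5 cm², y = 6.5 cm, Ī = 1 922 cm⁴.
Transfer it to a horizontal axis along the bottom face using Ī + A·d² with d = y − 0:
  the section: d = 6.5 cm → contributes +7 690 cm⁴
Total I = 7 690 cm⁴.

I_base ≈ 7700 cm⁴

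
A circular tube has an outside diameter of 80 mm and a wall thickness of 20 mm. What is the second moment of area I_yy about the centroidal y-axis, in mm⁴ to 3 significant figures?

Split into non-overlapping primitives; take the origin at the lower-left of the bounding box.
Outer circle: ⌀80, A = 5026.5 mm², x = 40 mm, Ī = 2 010 619 mm⁴.
Bore (subtracted): ⌀40, A = 1256.6 mm², x = 40 mm, Ī = 125 664 mm⁴.
By symmetry the centroid is at mid-width, x̄ = 40 mm.
All pieces are centred on the centroidal y-axis, so I = ΣĪ (holes subtracted) = 1 884 956 mm⁴.

I_yy ≈ 1.88 × 10⁶ mm⁴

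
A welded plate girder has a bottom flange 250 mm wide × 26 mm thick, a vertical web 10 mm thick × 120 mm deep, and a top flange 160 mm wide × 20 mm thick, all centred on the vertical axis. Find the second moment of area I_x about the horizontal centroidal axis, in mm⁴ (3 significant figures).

Break the section into simple shapes (no overlaps), measuring from the bottom-left corner of the bounding box.
Bottom plate: 250 × 26, A = 6 500 mm², y = 13 mm, Ī = 366 167 mm⁴.
Web plate: 10 × 120, A = 1 200 mm², y = 86 mm, Ī = 1 440 000 mm⁴.
Top plate: 160 × 20, A = 3 200 mm², y = 156 mm, Ī = 106 667 mm⁴.
Centroid: ȳ = ΣA·y / ΣA = 63.018 mm.
Transfer each piece to the horizontal centroidal axis using Ī + A·d² with d = y − 63.018:
  bottom plate: d = -50.018 mm → contributes +16 628 095 mm⁴
  web plate: d = 22.982 mm → contributes +2 073 788 mm⁴
  top plate: d = 92.982 mm → contributes +27 772 547 mm⁴
Total I = 46 474 430 mm⁴.

I_x ≈ 4.65 × 10⁷ mm⁴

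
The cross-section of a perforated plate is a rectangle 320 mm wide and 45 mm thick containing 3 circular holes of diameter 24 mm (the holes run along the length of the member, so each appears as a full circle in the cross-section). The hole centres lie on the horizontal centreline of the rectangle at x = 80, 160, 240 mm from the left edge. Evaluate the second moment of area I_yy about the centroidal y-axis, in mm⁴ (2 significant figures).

I_yy ≈ 1.2 × 10⁸ mm⁴

Break the section into simple shapes (no overlaps), measuring from the bottom-left corner of the bounding box.
Plate: 320 × 45, A = 14 400 mm², x = 160 mm, Ī = 122 880 000 mm⁴.
Hole 1 (subtracted): ⌀24, A = 452.4 mm², x = 80 mm, Ī = 16 286 mm⁴.
Hole 2 (subtracted): ⌀24, A = 452.4 mm², x = 160 mm, Ī = 16 286 mm⁴.
Hole 3 (subtracted): ⌀24, A = 452.4 mm², x = 240 mm, Ī = 16 286 mm⁴.
By symmetry the centroid is at mid-width, x̄ = 160 mm.
Transfer each piece to the centroidal y-axis using Ī + A·d² with d = x − 160:
  plate: d = 0 mm → contributes +122 880 000 mm⁴
  hole 1: d = -80 mm → contributes −2 911 578 mm⁴
  hole 2: d = 0 mm → contributes −16 286 mm⁴
  hole 3: d = 80 mm → contributes −2 911 578 mm⁴
Total I = 117 040 558 mm⁴.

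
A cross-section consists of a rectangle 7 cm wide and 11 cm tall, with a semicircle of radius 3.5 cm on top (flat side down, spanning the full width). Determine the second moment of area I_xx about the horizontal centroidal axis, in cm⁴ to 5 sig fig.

Treat the section as a set of non-overlapping primitives; coordinates are from the bounding-box lower-left.
Rectangular body: 7 × 11, A = 77 cm², y = 5.5 cm, Ī = 776.4167 cm⁴.
Semicircular cap: semicircle r = 3.5, A = 19.24226 cm², y = 12.48545 cm, Ī = 16.4704 cm⁴.
Centroid: ȳ = ΣA·y / ΣA = 6.89664 cm.
Transfer each piece to the horizontal centroidal axis using Ī + A·d² with d = y − 6.89664:
  rectangular body: d = -1.39664 cm → contributes +926.613 cm⁴
  semicircular cap: d = 5.588807 cm → contributes +617.4976 cm⁴
Total I = 1544.111 cm⁴.

I_xx ≈ 1544.1 cm⁴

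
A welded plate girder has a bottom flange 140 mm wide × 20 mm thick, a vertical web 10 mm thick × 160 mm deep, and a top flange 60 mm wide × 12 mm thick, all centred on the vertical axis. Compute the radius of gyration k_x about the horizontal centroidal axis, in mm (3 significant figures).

k_x ≈ 69.1 mm

Break the section into simple shapes (no overlaps), measuring from the bottom-left corner of the bounding box.
Bottom plate: 140 × 20, A = 2 800 mm², y = 10 mm, Ī = 93 333 mm⁴.
Web plate: 10 × 160, A = 1 600 mm², y = 100 mm, Ī = 3 413 333 mm⁴.
Top plate: 60 × 12, A = 720 mm², y = 186 mm, Ī = 8 640 mm⁴.
Centroid: ȳ = ΣA·y / ΣA = 62.875 mm.
Transfer each piece to the horizontal centroidal axis using Ī + A·d² with d = y − 62.875:
  bottom plate: d = -52.875 mm → contributes +7 921 477 mm⁴
  web plate: d = 37.125 mm → contributes +5 618 558 mm⁴
  top plate: d = 123.13 mm → contributes +10 923 671 mm⁴
Total I = 24 463 707 mm⁴.
Radius of gyration: k = √(I/A) = √(24 463 707 / 5 120) = 69.124 mm.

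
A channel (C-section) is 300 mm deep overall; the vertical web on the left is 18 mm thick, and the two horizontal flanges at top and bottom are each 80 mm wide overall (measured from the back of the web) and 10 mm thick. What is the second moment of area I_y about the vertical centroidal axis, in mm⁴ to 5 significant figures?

Split into non-overlapping primitives; take the origin at the lower-left of the bounding box.
Web: 18 × 300, A = 5 400 mm², x = 9 mm, Ī = 145 800 mm⁴.
Top flange (beyond web): 62 × 10, A = 620 mm², x = 49 mm, Ī = 198606.7 mm⁴.
Bottom flange (beyond web): 62 × 10, A = 620 mm², x = 49 mm, Ī = 198606.7 mm⁴.
Centroid: x̄ = ΣA·x / ΣA = 16.46988 mm.
Transfer each piece to the vertical centroidal axis using Ī + A·d² with d = x − 16.46988:
  web: d = -7.46988 mm → contributes +447115.1 mm⁴
  top flange (beyond web): d = 32.53012 mm → contributes +854696.1 mm⁴
  bottom flange (beyond web): d = 32.53012 mm → contributes +854696.1 mm⁴
Total I = 2 156 507 mm⁴.

I_y ≈ 2.1565 × 10⁶ mm⁴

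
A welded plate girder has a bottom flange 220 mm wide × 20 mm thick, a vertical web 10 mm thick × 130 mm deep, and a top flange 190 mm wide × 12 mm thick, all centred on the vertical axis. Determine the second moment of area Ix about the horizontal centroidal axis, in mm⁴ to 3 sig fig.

Ix ≈ 3.47 × 10⁷ mm⁴

Treat the section as a set of non-overlapping primitives; coordinates are from the bounding-box lower-left.
Bottom plate: 220 × 20, A = 4 400 mm², y = 10 mm, Ī = 146 667 mm⁴.
Web plate: 10 × 130, A = 1 300 mm², y = 85 mm, Ī = 1 830 833 mm⁴.
Top plate: 190 × 12, A = 2 280 mm², y = 156 mm, Ī = 27 360 mm⁴.
Centroid: ȳ = ΣA·y / ΣA = 63.932 mm.
Transfer each piece to the horizontal centroidal axis using Ī + A·d² with d = y − 63.932:
  bottom plate: d = -53.932 mm → contributes +12 944 930 mm⁴
  web plate: d = 21.068 mm → contributes +2 407 834 mm⁴
  top plate: d = 92.068 mm → contributes +19 353 679 mm⁴
Total I = 34 706 443 mm⁴.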